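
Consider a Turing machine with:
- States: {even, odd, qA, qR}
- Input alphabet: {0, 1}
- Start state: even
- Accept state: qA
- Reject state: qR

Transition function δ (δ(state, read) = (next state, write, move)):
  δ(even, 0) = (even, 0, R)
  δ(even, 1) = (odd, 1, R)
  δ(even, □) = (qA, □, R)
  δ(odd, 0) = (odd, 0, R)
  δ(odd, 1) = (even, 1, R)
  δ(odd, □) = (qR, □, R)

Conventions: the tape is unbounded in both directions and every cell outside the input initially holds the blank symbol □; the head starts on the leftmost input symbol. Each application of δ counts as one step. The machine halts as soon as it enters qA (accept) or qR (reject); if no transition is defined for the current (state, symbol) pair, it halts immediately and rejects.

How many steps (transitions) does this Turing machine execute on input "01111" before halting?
Step 0: [even]01111 (head at position 0)
Step 1: δ(even, 0) = (even, 0, R)  ⊢  0[even]1111 (head at position 1)
Step 2: δ(even, 1) = (odd, 1, R)  ⊢  01[odd]111 (head at position 2)
Step 3: δ(odd, 1) = (even, 1, R)  ⊢  011[even]11 (head at position 3)
Step 4: δ(even, 1) = (odd, 1, R)  ⊢  0111[odd]1 (head at position 4)
Step 5: δ(odd, 1) = (even, 1, R)  ⊢  01111[even]□ (head at position 5)
Step 6: δ(even, □) = (qA, □, R)  ⊢  01111□[qA]□ (head at position 6)
The machine is in qA, so it halts and accepts.
Number of transitions executed: 6.

Final answer: 6 steps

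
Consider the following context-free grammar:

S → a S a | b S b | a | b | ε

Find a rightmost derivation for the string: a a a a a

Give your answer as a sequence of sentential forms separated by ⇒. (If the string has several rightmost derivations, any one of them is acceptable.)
Start with S.
Step 1: the rightmost non-terminal is S; apply S → a S a:  a S a
Step 2: the rightmost non-terminal is S; apply S → a S a:  a a S a a
Step 3: the rightmost non-terminal is S; apply S → a:  a a a a a

Final answer: S ⇒ a S a ⇒ a a S a a ⇒ a a a a a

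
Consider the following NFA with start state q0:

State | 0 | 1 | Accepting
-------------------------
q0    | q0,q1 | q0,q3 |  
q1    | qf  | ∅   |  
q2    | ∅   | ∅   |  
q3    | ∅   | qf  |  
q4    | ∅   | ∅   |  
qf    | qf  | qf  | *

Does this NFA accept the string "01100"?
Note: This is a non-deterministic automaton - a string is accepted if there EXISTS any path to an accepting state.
Track the set of states the NFA could be in: start {q0}
Read '0': {q0} → {q0, q1}
Read '1': {q0, q1} → {q0, q3}
Read '1': {q0, q3} → {q0, q3, qf}
Read '0': {q0, q3, qf} → {q0, q1, qf}
Read '0': {q0, q1, qf} → {q0, q1, qf}
Final set {q0, q1, qf} contains accepting state(s) {qf} → accepted.

Final answer: Yes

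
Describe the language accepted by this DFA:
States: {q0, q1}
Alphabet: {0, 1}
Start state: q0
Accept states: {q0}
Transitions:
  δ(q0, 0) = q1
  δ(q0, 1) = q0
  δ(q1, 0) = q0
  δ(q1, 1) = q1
Analyzing the DFA structure:
Start state: q0
Accept states: {q0}
Interpreting what each state remembers (checking against the transitions):
  q0: an even number of 0s has been read so far
  q1: an odd number of 0s has been read so far
  δ(q0, 0): in q0 (an even number of 0s has been read so far), after reading 0 we have: an odd number of 0s has been read so far → q1
  δ(q0, 1): in q0 (an even number of 0s has been read so far), after reading 1 we have: an even number of 0s has been read so far → q0
  δ(q1, 0): in q1 (an odd number of 0s has been read so far), after reading 0 we have: an even number of 0s has been read so far → q0
  δ(q1, 1): in q1 (an odd number of 0s has been read so far), after reading 1 we have: an odd number of 0s has been read so far → q1
A string is accepted iff it ends in {q0}, i.e. an even number of 0s has been read so far.
Language: All binary strings with an even number of 0s

Final answer: All binary strings with an even number of 0s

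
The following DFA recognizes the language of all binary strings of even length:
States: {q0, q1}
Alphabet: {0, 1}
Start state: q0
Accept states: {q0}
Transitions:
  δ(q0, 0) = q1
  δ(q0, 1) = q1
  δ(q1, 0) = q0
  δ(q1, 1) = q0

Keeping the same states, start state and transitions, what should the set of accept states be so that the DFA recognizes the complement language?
The DFA is complete (every state has a transition on every symbol), so the complement
is recognized by the same DFA with accepting and non-accepting states swapped.
Original accept states: {q0}
Complement accept states = All states - Original accept states
= {q0, q1} - {q0}
= {q1}
Complement language: strings of ODD length

Final answer: {q1}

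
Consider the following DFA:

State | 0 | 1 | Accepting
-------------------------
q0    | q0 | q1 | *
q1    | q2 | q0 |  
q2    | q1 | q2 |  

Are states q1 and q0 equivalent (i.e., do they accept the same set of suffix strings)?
Try the suffix ε (the empty string).
From q1: q1 — not accepting.
From q0: q0 — accepting.
The two states disagree on this suffix, so they are not equivalent.

Final answer: No. Distinguishing string: ε (the empty string) - accepted from q0 but not from q1.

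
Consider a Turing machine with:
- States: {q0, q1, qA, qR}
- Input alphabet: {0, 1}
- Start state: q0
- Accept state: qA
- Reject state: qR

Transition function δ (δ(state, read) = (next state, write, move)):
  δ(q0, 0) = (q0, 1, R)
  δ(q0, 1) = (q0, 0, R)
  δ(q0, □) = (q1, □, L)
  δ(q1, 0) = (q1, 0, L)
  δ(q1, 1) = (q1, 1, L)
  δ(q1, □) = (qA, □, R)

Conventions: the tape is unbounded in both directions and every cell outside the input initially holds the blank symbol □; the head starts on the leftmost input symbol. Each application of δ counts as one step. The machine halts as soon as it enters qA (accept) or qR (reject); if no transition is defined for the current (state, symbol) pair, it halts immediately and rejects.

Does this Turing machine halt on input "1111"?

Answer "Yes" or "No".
Step 0: [q0]1111 (head at position 0)
Step 1: δ(q0, 1) = (q0, 0, R)  ⊢  0[q0]111 (head at position 1)
Step 2: δ(q0, 1) = (q0, 0, R)  ⊢  00[q0]11 (head at position 2)
Step 3: δ(q0, 1) = (q0, 0, R)  ⊢  000[q0]1 (head at position 3)
Step 4: δ(q0, 1) = (q0, 0, R)  ⊢  0000[q0]□ (head at position 4)
Step 5: δ(q0, □) = (q1, □, L)  ⊢  000[q1]0□ (head at position 3)
Step 6: δ(q1, 0) = (q1, 0, L)  ⊢  00[q1]00□ (head at position 2)
Step 7: δ(q1, 0) = (q1, 0, L)  ⊢  0[q1]000□ (head at position 1)
Step 8: δ(q1, 0) = (q1, 0, L)  ⊢  [q1]0000□ (head at position 0)
Step 9: δ(q1, 0) = (q1, 0, L)  ⊢  [q1]□0000□ (head at position -1)
Step 10: δ(q1, □) = (qA, □, R)  ⊢  □[qA]0000□ (head at position 0)
The machine is in qA, so it halts and accepts.
It halts after 10 steps.

Final answer: Yes - halts after 10 steps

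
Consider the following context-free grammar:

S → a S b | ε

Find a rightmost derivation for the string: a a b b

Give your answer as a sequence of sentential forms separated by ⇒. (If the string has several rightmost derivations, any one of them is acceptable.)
Start with S.
Step 1: the rightmost non-terminal is S; apply S → a S b:  a S b
Step 2: the rightmost non-terminal is S; apply S → a S b:  a a S b b
Step 3: the rightmost non-terminal is S; apply S → ε:  a a b b

Final answer: S ⇒ a S b ⇒ a a S b b ⇒ a a b b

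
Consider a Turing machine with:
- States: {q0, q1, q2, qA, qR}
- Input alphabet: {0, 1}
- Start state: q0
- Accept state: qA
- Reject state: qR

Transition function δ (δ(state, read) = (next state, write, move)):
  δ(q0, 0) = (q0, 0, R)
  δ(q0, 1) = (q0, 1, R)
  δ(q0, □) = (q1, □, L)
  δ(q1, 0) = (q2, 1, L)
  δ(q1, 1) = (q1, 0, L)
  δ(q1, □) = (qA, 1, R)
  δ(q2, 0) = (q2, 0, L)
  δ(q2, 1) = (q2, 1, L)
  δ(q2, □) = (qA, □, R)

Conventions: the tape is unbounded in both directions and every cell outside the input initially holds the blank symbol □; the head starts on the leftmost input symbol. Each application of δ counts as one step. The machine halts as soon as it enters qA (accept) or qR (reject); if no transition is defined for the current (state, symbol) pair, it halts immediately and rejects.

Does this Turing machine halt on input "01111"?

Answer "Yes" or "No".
Step 0: [q0]01111 (head at position 0)
Step 1: δ(q0, 0) = (q0, 0, R)  ⊢  0[q0]1111 (head at position 1)
Step 2: δ(q0, 1) = (q0, 1, R)  ⊢  01[q0]111 (head at position 2)
Step 3: δ(q0, 1) = (q0, 1, R)  ⊢  011[q0]11 (head at position 3)
Step 4: δ(q0, 1) = (q0, 1, R)  ⊢  0111[q0]1 (head at position 4)
Step 5: δ(q0, 1) = (q0, 1, R)  ⊢  01111[q0]□ (head at position 5)
Step 6: δ(q0, □) = (q1, □, L)  ⊢  0111[q1]1□ (head at position 4)
Step 7: δ(q1, 1) = (q1, 0, L)  ⊢  011[q1]10□ (head at position 3)
Step 8: δ(q1, 1) = (q1, 0, L)  ⊢  01[q1]100□ (head at position 2)
Step 9: δ(q1, 1) = (q1, 0, L)  ⊢  0[q1]1000□ (head at position 1)
Step 10: δ(q1, 1) = (q1, 0, L)  ⊢  [q1]00000□ (head at position 0)
Step 11: δ(q1, 0) = (q2, 1, L)  ⊢  [q2]□10000□ (head at position -1)
Step 12: δ(q2, □) = (qA, □, R)  ⊢  □[qA]10000□ (head at position 0)
The machine is in qA, so it halts and accepts.
It halts after 12 steps.

Final answer: Yes - halts after 12 steps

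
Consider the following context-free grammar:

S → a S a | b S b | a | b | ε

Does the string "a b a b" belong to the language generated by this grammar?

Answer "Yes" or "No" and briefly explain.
Every production places the same symbol at both ends (or yields a single symbol / ε), so every derived string is a palindrome. a b a b reversed is b a b a ≠ a b a b, so it is not a palindrome and cannot be derived (already the first step fails: the string starts with a but ends with b, so neither S → a S a nor S → b S b fits).

Final answer: No - no valid derivation exists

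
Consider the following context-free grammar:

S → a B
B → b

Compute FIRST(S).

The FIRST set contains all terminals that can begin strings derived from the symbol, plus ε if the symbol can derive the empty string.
S has the single production S → a B, whose right-hand side begins with the terminal a. So FIRST(S) = {a}.

Final answer: {a}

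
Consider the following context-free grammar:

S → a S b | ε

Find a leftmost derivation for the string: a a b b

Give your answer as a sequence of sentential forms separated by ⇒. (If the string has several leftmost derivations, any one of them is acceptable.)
Start with S.
Step 1: the leftmost non-terminal is S; apply S → a S b:  a S b
Step 2: the leftmost non-terminal is S; apply S → a S b:  a a S b b
Step 3: the leftmost non-terminal is S; apply S → ε:  a a b b

Final answer: S ⇒ a S b ⇒ a a S b b ⇒ a a b b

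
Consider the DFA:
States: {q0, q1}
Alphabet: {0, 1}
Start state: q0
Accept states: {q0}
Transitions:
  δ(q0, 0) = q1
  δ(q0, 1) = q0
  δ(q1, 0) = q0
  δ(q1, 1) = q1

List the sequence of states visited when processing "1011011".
Starting at q0
Read '1': q0 -> q0
Read '0': q0 -> q1
Read '1': q1 -> q1
Read '1': q1 -> q1
Read '0': q1 -> q0
Read '1': q0 -> q0
Read '1': q0 -> q0

Final answer: q0 -> q0 -> q1 -> q1 -> q1 -> q0 -> q0 -> q0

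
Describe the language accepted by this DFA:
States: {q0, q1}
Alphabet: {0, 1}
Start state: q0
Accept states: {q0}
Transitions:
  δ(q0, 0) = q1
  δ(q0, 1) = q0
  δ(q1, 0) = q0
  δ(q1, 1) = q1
Analyzing the DFA structure:
Start state: q0
Accept states: {q0}
Interpreting what each state remembers (checking against the transitions):
  q0: an even number of 0s has been read so far
  q1: an odd number of 0s has been read so far
  δ(q0, 0): in q0 (an even number of 0s has been read so far), after reading 0 we have: an odd number of 0s has been read so far → q1
  δ(q0, 1): in q0 (an even number of 0s has been read so far), after reading 1 we have: an even number of 0s has been read so far → q0
  δ(q1, 0): in q1 (an odd number of 0s has been read so far), after reading 0 we have: an even number of 0s has been read so far → q0
  δ(q1, 1): in q1 (an odd number of 0s has been read so far), after reading 1 we have: an odd number of 0s has been read so far → q1
A string is accepted iff it ends in {q0}, i.e. an even number of 0s has been read so far.
Language: All binary strings with an even number of 0s

Final answer: All binary strings with an even number of 0s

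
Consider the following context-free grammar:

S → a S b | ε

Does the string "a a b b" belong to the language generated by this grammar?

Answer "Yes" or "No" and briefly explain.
A derivation exists: S ⇒ a S b ⇒ a a S b b ⇒ a a b b (using S → a S b twice, then S → ε).

Final answer: Yes - a valid derivation exists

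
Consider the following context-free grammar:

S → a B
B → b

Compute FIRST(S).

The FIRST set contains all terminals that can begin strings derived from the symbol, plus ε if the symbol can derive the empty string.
S has the single production S → a B, whose right-hand side begins with the terminal a. So FIRST(S) = {a}.

Final answer: {a}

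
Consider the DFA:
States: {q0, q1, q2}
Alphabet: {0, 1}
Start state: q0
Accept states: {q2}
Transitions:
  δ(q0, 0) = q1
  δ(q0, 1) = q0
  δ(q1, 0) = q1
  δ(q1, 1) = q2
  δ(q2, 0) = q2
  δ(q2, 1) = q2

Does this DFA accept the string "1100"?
Processing string "1100":
  q0 --1--> q0
  q0 --1--> q0
  q0 --0--> q1
  q1 --0--> q1
Final state: q1
Accept states: {q2}
q1 is not an accept state, so the string is rejected.

Final answer: No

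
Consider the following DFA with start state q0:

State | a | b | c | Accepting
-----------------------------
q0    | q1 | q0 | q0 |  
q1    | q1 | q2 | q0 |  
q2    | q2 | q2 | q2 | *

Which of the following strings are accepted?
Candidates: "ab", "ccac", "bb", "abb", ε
"ab": q0 → q1 → q2; q2 is accepting → accepted
"ccac": q0 → q0 → q0 → q1 → q0; q0 is not accepting → rejected
"bb": q0 → q0 → q0; q0 is not accepting → rejected
"abb": q0 → q1 → q2 → q2; q2 is accepting → accepted
ε: q0; q0 is not accepting → rejected

Final answer: "ab", "abb"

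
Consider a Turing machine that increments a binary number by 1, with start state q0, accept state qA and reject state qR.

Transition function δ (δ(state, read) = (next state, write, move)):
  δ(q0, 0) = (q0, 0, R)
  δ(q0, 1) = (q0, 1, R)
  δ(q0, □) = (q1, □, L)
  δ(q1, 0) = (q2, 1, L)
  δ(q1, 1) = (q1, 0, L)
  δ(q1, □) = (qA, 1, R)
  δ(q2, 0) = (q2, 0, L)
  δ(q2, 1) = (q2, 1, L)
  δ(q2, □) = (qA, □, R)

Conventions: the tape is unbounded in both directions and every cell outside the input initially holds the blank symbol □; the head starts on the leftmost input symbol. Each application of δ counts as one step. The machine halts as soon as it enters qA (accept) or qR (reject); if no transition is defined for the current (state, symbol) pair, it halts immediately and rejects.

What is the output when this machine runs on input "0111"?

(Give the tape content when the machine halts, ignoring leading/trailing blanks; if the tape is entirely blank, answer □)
Step 0: [q0]0111 (head at position 0)
Step 1: δ(q0, 0) = (q0, 0, R)  ⊢  0[q0]111 (head at position 1)
Step 2: δ(q0, 1) = (q0, 1, R)  ⊢  01[q0]11 (head at position 2)
Step 3: δ(q0, 1) = (q0, 1, R)  ⊢  011[q0]1 (head at position 3)
Step 4: δ(q0, 1) = (q0, 1, R)  ⊢  0111[q0]□ (head at position 4)
Step 5: δ(q0, □) = (q1, □, L)  ⊢  011[q1]1□ (head at position 3)
Step 6: δ(q1, 1) = (q1, 0, L)  ⊢  01[q1]10□ (head at position 2)
Step 7: δ(q1, 1) = (q1, 0, L)  ⊢  0[q1]100□ (head at position 1)
Step 8: δ(q1, 1) = (q1, 0, L)  ⊢  [q1]0000□ (head at position 0)
Step 9: δ(q1, 0) = (q2, 1, L)  ⊢  [q2]□1000□ (head at position -1)
Step 10: δ(q2, □) = (qA, □, R)  ⊢  □[qA]1000□ (head at position 0)
The machine is in qA, so it halts and accepts.
Tape content when halted (ignoring surrounding blanks): 1000

Final answer: Output: 1000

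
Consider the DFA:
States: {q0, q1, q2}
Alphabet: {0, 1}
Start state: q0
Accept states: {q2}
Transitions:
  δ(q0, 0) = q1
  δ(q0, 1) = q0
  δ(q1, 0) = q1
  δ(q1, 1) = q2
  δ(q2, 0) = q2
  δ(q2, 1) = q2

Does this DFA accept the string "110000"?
Processing string "110000":
  q0 --1--> q0
  q0 --1--> q0
  q0 --0--> q1
  q1 --0--> q1
  q1 --0--> q1
  q1 --0--> q1
Final state: q1
Accept states: {q2}
q1 is not an accept state, so the string is rejected.

Final answer: No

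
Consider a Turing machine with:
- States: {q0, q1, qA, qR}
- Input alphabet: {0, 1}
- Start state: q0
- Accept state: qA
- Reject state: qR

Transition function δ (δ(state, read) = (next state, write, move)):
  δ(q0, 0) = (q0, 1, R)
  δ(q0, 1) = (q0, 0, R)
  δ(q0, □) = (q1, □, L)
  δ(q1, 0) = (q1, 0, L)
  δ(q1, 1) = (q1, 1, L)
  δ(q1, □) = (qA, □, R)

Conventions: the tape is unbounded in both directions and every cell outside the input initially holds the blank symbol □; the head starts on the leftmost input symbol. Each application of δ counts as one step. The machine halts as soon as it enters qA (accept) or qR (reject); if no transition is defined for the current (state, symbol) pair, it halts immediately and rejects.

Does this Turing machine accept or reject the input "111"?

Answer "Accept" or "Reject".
Step 0: [q0]111 (head at position 0)
Step 1: δ(q0, 1) = (q0, 0, R)  ⊢  0[q0]11 (head at position 1)
Step 2: δ(q0, 1) = (q0, 0, R)  ⊢  00[q0]1 (head at position 2)
Step 3: δ(q0, 1) = (q0, 0, R)  ⊢  000[q0]□ (head at position 3)
Step 4: δ(q0, □) = (q1, □, L)  ⊢  00[q1]0□ (head at position 2)
Step 5: δ(q1, 0) = (q1, 0, L)  ⊢  0[q1]00□ (head at position 1)
Step 6: δ(q1, 0) = (q1, 0, L)  ⊢  [q1]000□ (head at position 0)
Step 7: δ(q1, 0) = (q1, 0, L)  ⊢  [q1]□000□ (head at position -1)
Step 8: δ(q1, □) = (qA, □, R)  ⊢  □[qA]000□ (head at position 0)
The machine is in qA, so it halts and accepts.

Final answer: Accept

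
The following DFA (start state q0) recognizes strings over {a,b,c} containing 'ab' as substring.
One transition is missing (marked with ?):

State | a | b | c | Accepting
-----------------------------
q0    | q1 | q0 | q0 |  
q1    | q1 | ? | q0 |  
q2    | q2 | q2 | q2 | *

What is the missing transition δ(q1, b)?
q2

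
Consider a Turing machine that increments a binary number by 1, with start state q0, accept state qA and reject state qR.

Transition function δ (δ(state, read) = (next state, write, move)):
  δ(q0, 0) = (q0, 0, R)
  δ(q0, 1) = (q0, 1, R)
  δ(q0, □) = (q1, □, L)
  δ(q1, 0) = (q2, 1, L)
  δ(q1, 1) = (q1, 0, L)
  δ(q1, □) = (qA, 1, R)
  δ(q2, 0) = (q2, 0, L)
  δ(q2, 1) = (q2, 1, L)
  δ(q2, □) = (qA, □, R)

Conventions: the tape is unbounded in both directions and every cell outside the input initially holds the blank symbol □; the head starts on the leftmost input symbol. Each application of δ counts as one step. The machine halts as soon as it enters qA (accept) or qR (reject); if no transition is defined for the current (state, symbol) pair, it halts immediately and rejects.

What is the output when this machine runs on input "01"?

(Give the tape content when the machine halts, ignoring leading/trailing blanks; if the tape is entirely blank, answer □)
Step 0: [q0]01 (head at position 0)
Step 1: δ(q0, 0) = (q0, 0, R)  ⊢  0[q0]1 (head at position 1)
Step 2: δ(q0, 1) = (q0, 1, R)  ⊢  01[q0]□ (head at position 2)
Step 3: δ(q0, □) = (q1, □, L)  ⊢  0[q1]1□ (head at position 1)
Step 4: δ(q1, 1) = (q1, 0, L)  ⊢  [q1]00□ (head at position 0)
Step 5: δ(q1, 0) = (q2, 1, L)  ⊢  [q2]□10□ (head at position -1)
Step 6: δ(q2, □) = (qA, □, R)  ⊢  □[qA]10□ (head at position 0)
The machine is in qA, so it halts and accepts.
Tape content when halted (ignoring surrounding blanks): 10

Final answer: Output: 10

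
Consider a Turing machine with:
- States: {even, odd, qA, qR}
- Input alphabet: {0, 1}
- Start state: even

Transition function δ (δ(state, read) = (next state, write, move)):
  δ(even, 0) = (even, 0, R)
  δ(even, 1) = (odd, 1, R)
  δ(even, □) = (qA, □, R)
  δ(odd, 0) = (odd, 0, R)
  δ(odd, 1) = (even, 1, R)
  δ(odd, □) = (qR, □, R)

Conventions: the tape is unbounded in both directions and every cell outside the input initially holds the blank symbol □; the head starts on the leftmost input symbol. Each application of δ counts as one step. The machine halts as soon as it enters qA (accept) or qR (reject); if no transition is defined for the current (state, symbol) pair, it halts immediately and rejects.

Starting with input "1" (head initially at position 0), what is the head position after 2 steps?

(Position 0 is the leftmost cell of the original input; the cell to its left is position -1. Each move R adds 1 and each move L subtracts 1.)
Step 0: [even]1 (head at position 0)
Step 1: δ(even, 1) = (odd, 1, R)  ⊢  1[odd]□ (head at position 1)
Step 2: δ(odd, □) = (qR, □, R)  ⊢  1□[qR]□ (head at position 2)
Head position after 2 steps: 2

Final answer: Position 2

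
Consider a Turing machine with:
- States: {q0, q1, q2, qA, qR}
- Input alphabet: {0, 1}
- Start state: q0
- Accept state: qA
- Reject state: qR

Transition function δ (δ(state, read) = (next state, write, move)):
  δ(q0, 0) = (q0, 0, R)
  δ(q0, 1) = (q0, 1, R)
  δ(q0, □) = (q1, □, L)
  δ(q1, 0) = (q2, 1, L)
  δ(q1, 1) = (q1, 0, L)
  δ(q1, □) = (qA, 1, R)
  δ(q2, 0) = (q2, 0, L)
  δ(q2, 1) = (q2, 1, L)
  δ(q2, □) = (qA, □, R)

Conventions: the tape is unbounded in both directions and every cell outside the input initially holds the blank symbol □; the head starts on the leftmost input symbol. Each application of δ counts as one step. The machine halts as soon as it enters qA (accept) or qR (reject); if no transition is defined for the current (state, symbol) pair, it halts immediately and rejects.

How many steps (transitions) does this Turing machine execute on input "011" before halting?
Step 0: [q0]011 (head at position 0)
Step 1: δ(q0, 0) = (q0, 0, R)  ⊢  0[q0]11 (head at position 1)
Step 2: δ(q0, 1) = (q0, 1, R)  ⊢  01[q0]1 (head at position 2)
Step 3: δ(q0, 1) = (q0, 1, R)  ⊢  011[q0]□ (head at position 3)
Step 4: δ(q0, □) = (q1, □, L)  ⊢  01[q1]1□ (head at position 2)
Step 5: δ(q1, 1) = (q1, 0, L)  ⊢  0[q1]10□ (head at position 1)
Step 6: δ(q1, 1) = (q1, 0, L)  ⊢  [q1]000□ (head at position 0)
Step 7: δ(q1, 0) = (q2, 1, L)  ⊢  [q2]□100□ (head at position -1)
Step 8: δ(q2, □) = (qA, □, R)  ⊢  □[qA]100□ (head at position 0)
The machine is in qA, so it halts and accepts.
Number of transitions executed: 8.

Final answer: 8 steps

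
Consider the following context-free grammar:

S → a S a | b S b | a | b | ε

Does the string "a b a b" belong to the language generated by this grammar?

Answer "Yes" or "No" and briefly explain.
Every production places the same symbol at both ends (or yields a single symbol / ε), so every derived string is a palindrome. a b a b reversed is b a b a ≠ a b a b, so it is not a palindrome and cannot be derived (already the first step fails: the string starts with a but ends with b, so neither S → a S a nor S → b S b fits).

Final answer: No - no valid derivation exists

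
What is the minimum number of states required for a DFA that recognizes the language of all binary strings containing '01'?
Language: binary strings containing '01'
Lower bound (Myhill–Nerode): the prefixes ε, 0, 01 are pairwise distinguishable:
  ε vs 01: suffix ε distinguishes them (ε is rejected, 01 is accepted)
  0 vs 01: suffix ε distinguishes them (0 is rejected, 01 is accepted)
  ε vs 0: suffix 1 distinguishes them (ε·1 = 1 is rejected, 0·1 = 01 is accepted)
So any DFA needs at least 3 states.
Upper bound: a DFA with 3 states exists (one state per class above: 'no progress', 'last symbol 0', and 'seen 01' (accepting sink)).
Minimum states: 3

Final answer: 3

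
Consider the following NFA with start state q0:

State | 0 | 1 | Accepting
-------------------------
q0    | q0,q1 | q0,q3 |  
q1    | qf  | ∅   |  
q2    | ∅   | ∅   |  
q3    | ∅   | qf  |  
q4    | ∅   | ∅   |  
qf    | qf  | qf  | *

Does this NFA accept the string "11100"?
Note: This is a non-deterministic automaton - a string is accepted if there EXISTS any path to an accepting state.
Track the set of states the NFA could be in: start {q0}
Read '1': {q0} → {q0, q3}
Read '1': {q0, q3} → {q0, q3, qf}
Read '1': {q0, q3, qf} → {q0, q3, qf}
Read '0': {q0, q3, qf} → {q0, q1, qf}
Read '0': {q0, q1, qf} → {q0, q1, qf}
Final set {q0, q1, qf} contains accepting state(s) {qf} → accepted.

Final answer: Yes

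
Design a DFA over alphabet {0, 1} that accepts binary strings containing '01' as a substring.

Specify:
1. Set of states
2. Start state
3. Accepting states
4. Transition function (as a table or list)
One valid DFA (any DFA recognizing the same language is acceptable):
States: {q0, q1, q2}
Start: q0
Accepting: {q2}
Transitions (accepting states marked with *):
State | 0 | 1 | Accepting
-------------------------
q0    | q1 | q0 |  
q1    | q1 | q2 |  
q2    | q2 | q2 | *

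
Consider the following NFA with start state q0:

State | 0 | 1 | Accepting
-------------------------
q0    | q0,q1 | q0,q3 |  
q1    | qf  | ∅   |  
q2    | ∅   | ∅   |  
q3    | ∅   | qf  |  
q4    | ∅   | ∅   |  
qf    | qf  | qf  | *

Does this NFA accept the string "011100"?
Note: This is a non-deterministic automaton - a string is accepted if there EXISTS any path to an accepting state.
Track the set of states the NFA could be in: start {q0}
Read '0': {q0} → {q0, q1}
Read '1': {q0, q1} → {q0, q3}
Read '1': {q0, q3} → {q0, q3, qf}
Read '1': {q0, q3, qf} → {q0, q3, qf}
Read '0': {q0, q3, qf} → {q0, q1, qf}
Read '0': {q0, q1, qf} → {q0, q1, qf}
Final set {q0, q1, qf} contains accepting state(s) {qf} → accepted.

Final answer: Yes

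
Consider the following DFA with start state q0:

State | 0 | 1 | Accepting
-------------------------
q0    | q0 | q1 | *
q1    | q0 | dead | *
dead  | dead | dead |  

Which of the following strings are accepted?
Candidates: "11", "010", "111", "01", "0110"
"11": q0 → q1 → dead; dead is not accepting → rejected
"010": q0 → q0 → q1 → q0; q0 is accepting → accepted
"111": q0 → q1 → dead → dead; dead is not accepting → rejected
"01": q0 → q0 → q1; q1 is accepting → accepted
"0110": q0 → q0 → q1 → dead → dead; dead is not accepting → rejected

Final answer: "010", "01"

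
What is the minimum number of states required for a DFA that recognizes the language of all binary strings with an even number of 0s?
Language: binary strings with an even number of 0s
Lower bound (Myhill–Nerode): the prefixes ε, 0 are pairwise distinguishable:
  ε vs 0: suffix ε distinguishes them (ε has zero 0s (accepted), 0 has one 0 (rejected))
So any DFA needs at least 2 states.
Upper bound: a DFA with 2 states exists (one state per class above).
Minimum states: 2

Final answer: 2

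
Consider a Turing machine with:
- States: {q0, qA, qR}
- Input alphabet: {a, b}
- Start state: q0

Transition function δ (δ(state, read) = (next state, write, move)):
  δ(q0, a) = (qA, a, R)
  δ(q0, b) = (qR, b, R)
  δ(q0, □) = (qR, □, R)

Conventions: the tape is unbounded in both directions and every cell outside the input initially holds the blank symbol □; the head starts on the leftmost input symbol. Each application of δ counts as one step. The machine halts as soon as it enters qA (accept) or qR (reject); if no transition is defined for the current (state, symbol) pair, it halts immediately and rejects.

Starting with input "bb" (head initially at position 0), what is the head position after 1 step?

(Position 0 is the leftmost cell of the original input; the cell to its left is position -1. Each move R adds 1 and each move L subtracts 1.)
Step 0: [q0]bb (head at position 0)
Step 1: δ(q0, b) = (qR, b, R)  ⊢  b[qR]b (head at position 1)
Head position after 1 step: 1

Final answer: Position 1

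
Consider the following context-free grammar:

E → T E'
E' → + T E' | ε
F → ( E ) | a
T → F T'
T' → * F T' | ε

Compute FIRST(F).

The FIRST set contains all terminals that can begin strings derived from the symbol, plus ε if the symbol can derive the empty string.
FIRST(F): F → ( E ) contributes '(' and F → a contributes 'a', so FIRST(F) = {(, a}. F is not nullable.

Final answer: {(, a}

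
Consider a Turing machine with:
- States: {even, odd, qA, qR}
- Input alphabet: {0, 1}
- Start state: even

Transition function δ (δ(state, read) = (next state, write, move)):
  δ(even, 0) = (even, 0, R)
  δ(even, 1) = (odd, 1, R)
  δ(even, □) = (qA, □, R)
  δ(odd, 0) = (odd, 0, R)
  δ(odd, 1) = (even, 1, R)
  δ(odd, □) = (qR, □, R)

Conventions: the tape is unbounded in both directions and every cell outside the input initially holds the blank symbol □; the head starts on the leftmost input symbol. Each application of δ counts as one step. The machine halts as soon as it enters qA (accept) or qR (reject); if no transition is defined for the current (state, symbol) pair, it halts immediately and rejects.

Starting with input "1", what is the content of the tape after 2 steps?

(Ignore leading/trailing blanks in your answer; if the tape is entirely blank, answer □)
Step 0: [even]1 (head at position 0)
Step 1: δ(even, 1) = (odd, 1, R)  ⊢  1[odd]□ (head at position 1)
Step 2: δ(odd, □) = (qR, □, R)  ⊢  1□[qR]□ (head at position 2)
Tape after 2 steps (ignoring surrounding blanks): 1

Final answer: Tape: 1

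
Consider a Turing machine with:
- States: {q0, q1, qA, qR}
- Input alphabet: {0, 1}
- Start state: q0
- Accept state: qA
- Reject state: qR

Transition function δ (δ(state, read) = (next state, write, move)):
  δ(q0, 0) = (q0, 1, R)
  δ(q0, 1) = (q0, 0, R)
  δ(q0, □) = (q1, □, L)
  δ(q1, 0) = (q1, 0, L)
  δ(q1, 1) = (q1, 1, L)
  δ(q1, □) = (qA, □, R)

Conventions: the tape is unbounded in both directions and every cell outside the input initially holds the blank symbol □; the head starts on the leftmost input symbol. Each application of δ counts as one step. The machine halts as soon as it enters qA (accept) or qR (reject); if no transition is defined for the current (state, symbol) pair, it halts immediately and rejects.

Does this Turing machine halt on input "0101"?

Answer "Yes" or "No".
Step 0: [q0]0101 (head at position 0)
Step 1: δ(q0, 0) = (q0, 1, R)  ⊢  1[q0]101 (head at position 1)
Step 2: δ(q0, 1) = (q0, 0, R)  ⊢  10[q0]01 (head at position 2)
Step 3: δ(q0, 0) = (q0, 1, R)  ⊢  101[q0]1 (head at position 3)
Step 4: δ(q0, 1) = (q0, 0, R)  ⊢  1010[q0]□ (head at position 4)
Step 5: δ(q0, □) = (q1, □, L)  ⊢  101[q1]0□ (head at position 3)
Step 6: δ(q1, 0) = (q1, 0, L)  ⊢  10[q1]10□ (head at position 2)
Step 7: δ(q1, 1) = (q1, 1, L)  ⊢  1[q1]010□ (head at position 1)
Step 8: δ(q1, 0) = (q1, 0, L)  ⊢  [q1]1010□ (head at position 0)
Step 9: δ(q1, 1) = (q1, 1, L)  ⊢  [q1]□1010□ (head at position -1)
Step 10: δ(q1, □) = (qA, □, R)  ⊢  □[qA]1010□ (head at position 0)
The machine is in qA, so it halts and accepts.
It halts after 10 steps.

Final answer: Yes - halts after 10 steps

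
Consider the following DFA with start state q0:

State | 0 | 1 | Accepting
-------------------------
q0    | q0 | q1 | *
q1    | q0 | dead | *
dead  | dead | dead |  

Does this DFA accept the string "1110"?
Start in q0.
Read '1': q0 → q1
Read '1': q1 → dead
Read '1': dead → dead
Read '0': dead → dead
Final state dead is not accepting, so the string is rejected.

Final answer: No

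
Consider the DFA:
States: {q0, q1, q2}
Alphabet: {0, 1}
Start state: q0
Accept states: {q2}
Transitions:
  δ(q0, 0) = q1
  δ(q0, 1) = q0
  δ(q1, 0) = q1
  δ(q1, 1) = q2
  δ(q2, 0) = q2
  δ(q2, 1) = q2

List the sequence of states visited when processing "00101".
Starting at q0
Read '0': q0 -> q1
Read '0': q1 -> q1
Read '1': q1 -> q2
Read '0': q2 -> q2
Read '1': q2 -> q2

Final answer: q0 -> q1 -> q1 -> q2 -> q2 -> q2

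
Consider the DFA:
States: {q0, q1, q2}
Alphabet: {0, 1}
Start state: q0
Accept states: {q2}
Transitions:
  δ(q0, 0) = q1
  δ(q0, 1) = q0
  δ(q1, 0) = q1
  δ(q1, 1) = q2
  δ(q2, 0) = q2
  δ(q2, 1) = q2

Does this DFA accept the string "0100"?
Processing string "0100":
  q0 --0--> q1
  q1 --1--> q2
  q2 --0--> q2
  q2 --0--> q2
Final state: q2
Accept states: {q2}
q2 is an accept state, so the string is accepted.

Final answer: Yes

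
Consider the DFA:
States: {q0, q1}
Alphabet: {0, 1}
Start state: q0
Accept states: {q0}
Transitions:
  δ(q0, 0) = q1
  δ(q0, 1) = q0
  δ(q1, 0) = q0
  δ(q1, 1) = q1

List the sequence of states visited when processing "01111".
Starting at q0
Read '0': q0 -> q1
Read '1': q1 -> q1
Read '1': q1 -> q1
Read '1': q1 -> q1
Read '1': q1 -> q1

Final answer: q0 -> q1 -> q1 -> q1 -> q1 -> q1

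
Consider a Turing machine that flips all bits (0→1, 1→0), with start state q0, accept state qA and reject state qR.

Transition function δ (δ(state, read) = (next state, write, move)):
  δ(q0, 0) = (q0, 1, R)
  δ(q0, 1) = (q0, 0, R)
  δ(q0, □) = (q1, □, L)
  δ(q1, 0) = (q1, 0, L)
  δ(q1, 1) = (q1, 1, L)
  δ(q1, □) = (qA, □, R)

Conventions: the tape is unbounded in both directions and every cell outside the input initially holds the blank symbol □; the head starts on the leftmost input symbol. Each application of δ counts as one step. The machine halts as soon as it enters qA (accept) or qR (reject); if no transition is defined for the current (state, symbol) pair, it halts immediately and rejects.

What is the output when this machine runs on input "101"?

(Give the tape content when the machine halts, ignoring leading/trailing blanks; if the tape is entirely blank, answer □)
Step 0: [q0]101 (head at position 0)
Step 1: δ(q0, 1) = (q0, 0, R)  ⊢  0[q0]01 (head at position 1)
Step 2: δ(q0, 0) = (q0, 1, R)  ⊢  01[q0]1 (head at position 2)
Step 3: δ(q0, 1) = (q0, 0, R)  ⊢  010[q0]□ (head at position 3)
Step 4: δ(q0, □) = (q1, □, L)  ⊢  01[q1]0□ (head at position 2)
Step 5: δ(q1, 0) = (q1, 0, L)  ⊢  0[q1]10□ (head at position 1)
Step 6: δ(q1, 1) = (q1, 1, L)  ⊢  [q1]010□ (head at position 0)
Step 7: δ(q1, 0) = (q1, 0, L)  ⊢  [q1]□010□ (head at position -1)
Step 8: δ(q1, □) = (qA, □, R)  ⊢  □[qA]010□ (head at position 0)
The machine is in qA, so it halts and accepts.
Tape content when halted (ignoring surrounding blanks): 010

Final answer: Output: 010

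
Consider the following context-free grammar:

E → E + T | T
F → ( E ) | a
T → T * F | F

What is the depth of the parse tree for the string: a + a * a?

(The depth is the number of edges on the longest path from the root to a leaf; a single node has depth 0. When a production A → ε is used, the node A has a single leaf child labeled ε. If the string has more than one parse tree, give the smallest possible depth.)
The grammar is unambiguous; the parse tree of a + a * a is:
E → E + T at the root (depth 0).
  Left E (depth 1) → T (2) → F (3) → a (4).
  Right T (depth 1) → T * F; that T (2) → F (3) → a (4); F (2) → a (3).
The longest root-to-leaf paths have 4 edges.
Depth = 4.

Final answer: 4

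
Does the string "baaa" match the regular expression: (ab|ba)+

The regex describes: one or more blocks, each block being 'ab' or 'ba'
No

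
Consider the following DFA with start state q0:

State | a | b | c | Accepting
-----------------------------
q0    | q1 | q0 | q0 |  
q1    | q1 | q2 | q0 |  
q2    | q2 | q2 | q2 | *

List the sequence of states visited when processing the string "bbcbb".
q0 → q0 → q0 → q0 → q0 → q0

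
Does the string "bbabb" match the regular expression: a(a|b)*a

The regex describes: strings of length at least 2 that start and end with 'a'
No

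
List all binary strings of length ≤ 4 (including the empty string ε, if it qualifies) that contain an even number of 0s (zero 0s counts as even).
Checking every binary string of length 0 to 4:
  Length 0: accepted: ε | rejected: (none)
  Length 1: accepted: 1 | rejected: 0
  Length 2: accepted: 00, 11 | rejected: 01, 10
  Length 3: accepted: 001, 010, 100, 111 | rejected: 000, 011, 101, 110
  Length 4: accepted: 0000, 0011, 0101, 0110, 1001, 1010, 1100, 1111 | rejected: 0001, 0010, 0100, 0111, 1000, 1011, 1101, 1110
Total: 16 string(s).

Final answer: ε, 1, 00, 11, 001, 010, 100, 111, 0000, 0011, 0101, 0110, 1001, 1010, 1100, 1111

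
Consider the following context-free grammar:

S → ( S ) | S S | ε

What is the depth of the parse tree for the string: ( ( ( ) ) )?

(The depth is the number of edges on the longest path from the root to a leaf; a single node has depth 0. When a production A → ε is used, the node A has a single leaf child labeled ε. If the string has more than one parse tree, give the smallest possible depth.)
The string is 3 nested pairs. The shallowest parse tree applies S → ( S ) 3 times (one node per nested pair, each a child of the previous) and then S → ε in the middle.
S nodes at depths 0..3, ε leaf at depth 4; parentheses leaves are at depths 1..3.
(Using S → S S with an S → ε child anywhere only adds levels, so it cannot give a shallower tree.)
Depth = 4.

Final answer: 4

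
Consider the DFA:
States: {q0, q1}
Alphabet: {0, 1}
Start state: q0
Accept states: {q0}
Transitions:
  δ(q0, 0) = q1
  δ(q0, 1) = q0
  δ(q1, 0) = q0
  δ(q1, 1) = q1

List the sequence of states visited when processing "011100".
Starting at q0
Read '0': q0 -> q1
Read '1': q1 -> q1
Read '1': q1 -> q1
Read '1': q1 -> q1
Read '0': q1 -> q0
Read '0': q0 -> q1

Final answer: q0 -> q1 -> q1 -> q1 -> q1 -> q0 -> q1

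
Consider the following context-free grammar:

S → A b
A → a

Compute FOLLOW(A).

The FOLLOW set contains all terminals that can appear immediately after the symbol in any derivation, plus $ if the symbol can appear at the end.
A occurs only in S → A b, where it is immediately followed by the terminal b. So FOLLOW(A) = {b}.

Final answer: {b}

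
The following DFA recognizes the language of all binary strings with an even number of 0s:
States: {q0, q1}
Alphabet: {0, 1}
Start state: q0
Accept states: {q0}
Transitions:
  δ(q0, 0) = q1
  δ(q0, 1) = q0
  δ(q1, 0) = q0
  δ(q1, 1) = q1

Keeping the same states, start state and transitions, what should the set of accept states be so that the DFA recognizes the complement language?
The DFA is complete (every state has a transition on every symbol), so the complement
is recognized by the same DFA with accepting and non-accepting states swapped.
Original accept states: {q0}
Complement accept states = All states - Original accept states
= {q0, q1} - {q0}
= {q1}
Complement language: strings with an ODD number of 0s

Final answer: {q1}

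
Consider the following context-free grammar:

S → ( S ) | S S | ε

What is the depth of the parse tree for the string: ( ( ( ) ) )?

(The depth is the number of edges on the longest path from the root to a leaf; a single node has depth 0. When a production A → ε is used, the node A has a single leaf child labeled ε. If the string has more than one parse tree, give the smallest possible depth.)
The string is 3 nested pairs. The shallowest parse tree applies S → ( S ) 3 times (one node per nested pair, each a child of the previous) and then S → ε in the middle.
S nodes at depths 0..3, ε leaf at depth 4; parentheses leaves are at depths 1..3.
(Using S → S S with an S → ε child anywhere only adds levels, so it cannot give a shallower tree.)
Depth = 4.

Final answer: 4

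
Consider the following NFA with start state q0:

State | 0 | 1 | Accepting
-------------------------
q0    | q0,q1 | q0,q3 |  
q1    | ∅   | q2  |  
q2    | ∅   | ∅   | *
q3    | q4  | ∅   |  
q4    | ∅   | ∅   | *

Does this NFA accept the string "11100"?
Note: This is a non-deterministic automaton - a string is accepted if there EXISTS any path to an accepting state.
Track the set of states the NFA could be in: start {q0}
Read '1': {q0} → {q0, q3}
Read '1': {q0, q3} → {q0, q3}
Read '1': {q0, q3} → {q0, q3}
Read '0': {q0, q3} → {q0, q1, q4}
Read '0': {q0, q1, q4} → {q0, q1}
Final set {q0, q1} contains no accepting state → rejected.

Final answer: No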